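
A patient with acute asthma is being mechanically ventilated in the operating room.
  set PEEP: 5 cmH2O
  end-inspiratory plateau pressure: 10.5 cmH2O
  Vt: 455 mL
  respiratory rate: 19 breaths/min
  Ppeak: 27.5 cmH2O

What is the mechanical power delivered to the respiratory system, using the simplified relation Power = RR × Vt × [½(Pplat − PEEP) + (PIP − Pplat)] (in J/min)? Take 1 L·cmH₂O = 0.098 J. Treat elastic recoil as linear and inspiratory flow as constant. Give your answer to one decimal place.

16.7

Per-breath work = Vt × [½(Pplat−PEEP) + (PIP−Pplat)] = 0.455 × [0.5×5.5 + 17.0] = 0.455 × 19.75 = 8.986 L·cmH2O.
Power = 19 × 8.986 = 170.73 L·cmH2O/min.
× 0.098 J/(L·cmH2O) → 16.732 J/min.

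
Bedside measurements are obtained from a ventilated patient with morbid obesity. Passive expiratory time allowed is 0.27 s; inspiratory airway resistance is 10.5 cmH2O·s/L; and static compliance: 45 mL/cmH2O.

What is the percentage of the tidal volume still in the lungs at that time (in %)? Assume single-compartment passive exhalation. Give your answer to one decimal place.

τ = R × C = 10.5 × 45 mL/cmH2O = 10.5 × 0.045 L/cmH2O = 0.4725 s.
Passive exhalation: V(t)/V₀ = e^(−t/τ) = e^(−0.27/0.4725) = 0.5647.
Fraction remaining = 0.5647 → 56.47%.

56.5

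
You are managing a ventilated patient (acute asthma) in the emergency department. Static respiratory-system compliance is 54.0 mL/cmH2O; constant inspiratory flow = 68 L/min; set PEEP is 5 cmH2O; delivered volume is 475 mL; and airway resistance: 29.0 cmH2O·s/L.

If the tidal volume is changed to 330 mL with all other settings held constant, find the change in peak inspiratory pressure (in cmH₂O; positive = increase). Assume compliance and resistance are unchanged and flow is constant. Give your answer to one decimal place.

-2.7

PIP = Vt/C + R·V̇ + PEEP (constant-flow equation of motion).
Only the elastic term changes: ΔPIP = ΔVt / C = (330 − 475) / 54.0 = -2.685 cmH2O.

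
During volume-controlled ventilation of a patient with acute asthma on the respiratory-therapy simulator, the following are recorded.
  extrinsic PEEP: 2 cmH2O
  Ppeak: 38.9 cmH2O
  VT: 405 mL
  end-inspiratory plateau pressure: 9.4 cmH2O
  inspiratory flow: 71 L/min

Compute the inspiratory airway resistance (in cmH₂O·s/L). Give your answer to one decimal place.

Flow: 71 L/min ÷ 60 = 1.1833 L/s.
Raw = (PIP − Pplat) / flow = (38.9 − 9.4) / 1.1833 = 29.5 / 1.1833 = 24.93 cmH2O·s/L.

24.9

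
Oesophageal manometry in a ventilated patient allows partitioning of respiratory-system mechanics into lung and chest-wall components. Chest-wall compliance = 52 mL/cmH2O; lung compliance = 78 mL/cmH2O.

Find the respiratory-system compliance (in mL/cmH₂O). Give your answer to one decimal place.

31.2

Lung and chest wall are elastances in series: 1/Crs = 1/CL + 1/Ccw.
1/Crs = 1/78 + 1/52 = 0.03205.
Crs = 31.201 mL/cmH2O.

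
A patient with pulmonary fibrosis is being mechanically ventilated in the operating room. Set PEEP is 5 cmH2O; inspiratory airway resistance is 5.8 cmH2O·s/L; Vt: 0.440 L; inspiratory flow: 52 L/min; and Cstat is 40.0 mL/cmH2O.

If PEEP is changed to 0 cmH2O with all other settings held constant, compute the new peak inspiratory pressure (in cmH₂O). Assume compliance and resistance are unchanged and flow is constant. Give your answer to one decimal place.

Flow: 52 L/min ÷ 60 = 0.8667 L/s.
PIP = Vt/C + R·V̇ + PEEP (constant-flow equation of motion).
Only the baseline term changes: ΔPIP = ΔPEEP = 0 − 5 = -5.0 cmH2O.
Original PIP = 440/40.0 + 5.8×0.8667 + 5 = 21.027 cmH2O; new PIP = 21.027 + (-5.0) = 16.027 cmH2O.

16.0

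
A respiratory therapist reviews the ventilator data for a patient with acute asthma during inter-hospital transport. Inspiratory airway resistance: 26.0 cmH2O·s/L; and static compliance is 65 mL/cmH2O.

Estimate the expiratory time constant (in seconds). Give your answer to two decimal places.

1.69

τ = R × C = 26.0 × 65 mL/cmH2O = 26.0 × 0.065 L/cmH2O = 1.69 s.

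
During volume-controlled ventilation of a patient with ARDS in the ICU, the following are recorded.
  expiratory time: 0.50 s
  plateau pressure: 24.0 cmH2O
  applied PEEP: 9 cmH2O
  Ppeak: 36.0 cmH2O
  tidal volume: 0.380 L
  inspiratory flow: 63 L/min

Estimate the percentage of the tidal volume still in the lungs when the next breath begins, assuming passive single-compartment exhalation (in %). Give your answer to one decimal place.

17.8

Flow: 63 L/min ÷ 60 = 1.05 L/s.
R = (PIP − Pplat)/V̇ = (36.0 − 24.0) / 1.05 = 12.0/1.05 = 11.429 cmH2O·s/L.
C = Vt/(Pplat − PEEP) = 380.0 / (24.0 − 9) = 380.0/15.0 = 25.333 mL/cmH2O.
τ = R × C = 11.429 × 0.02533 L/cmH2O = 0.2895 s.
Fraction remaining at end-expiration = e^(−Te/τ) = e^(−0.50/0.2895) = 0.1778 → 17.78%.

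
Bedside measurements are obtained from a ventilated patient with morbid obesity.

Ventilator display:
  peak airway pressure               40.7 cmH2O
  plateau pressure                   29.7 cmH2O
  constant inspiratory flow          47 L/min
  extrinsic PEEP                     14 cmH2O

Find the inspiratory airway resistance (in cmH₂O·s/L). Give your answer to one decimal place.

14.0

Flow: 47 L/min ÷ 60 = 0.7833 L/s.
Raw = (PIP − Pplat) / flow = (40.7 − 29.7) / 0.7833 = 11.0 / 0.7833 = 14.043 cmH2O·s/L.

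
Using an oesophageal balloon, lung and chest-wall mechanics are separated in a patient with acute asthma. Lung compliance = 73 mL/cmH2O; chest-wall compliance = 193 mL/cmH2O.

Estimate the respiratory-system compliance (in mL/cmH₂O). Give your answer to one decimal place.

Lung and chest wall are elastances in series: 1/Crs = 1/CL + 1/Ccw.
1/Crs = 1/73 + 1/193 = 0.01888.
Crs = 52.966 mL/cmH2O.

53.0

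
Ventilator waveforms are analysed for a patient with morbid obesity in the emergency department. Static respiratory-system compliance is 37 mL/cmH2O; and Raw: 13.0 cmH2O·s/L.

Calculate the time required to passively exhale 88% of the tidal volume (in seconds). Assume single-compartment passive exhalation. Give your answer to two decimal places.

1.02

τ = R × C = 13.0 × 37 mL/cmH2O = 13.0 × 0.037 L/cmH2O = 0.481 s.
Exhaled fraction f = 1 − e^(−t/τ) → t = −τ·ln(1 − f) = −0.481·ln(0.12) = 1.02 s.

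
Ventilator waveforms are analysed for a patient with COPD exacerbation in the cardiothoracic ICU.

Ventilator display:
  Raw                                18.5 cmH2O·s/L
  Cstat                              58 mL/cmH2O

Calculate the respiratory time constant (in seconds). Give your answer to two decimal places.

1.07

τ = R × C = 18.5 × 58 mL/cmH2O = 18.5 × 0.058 L/cmH2O = 1.073 s.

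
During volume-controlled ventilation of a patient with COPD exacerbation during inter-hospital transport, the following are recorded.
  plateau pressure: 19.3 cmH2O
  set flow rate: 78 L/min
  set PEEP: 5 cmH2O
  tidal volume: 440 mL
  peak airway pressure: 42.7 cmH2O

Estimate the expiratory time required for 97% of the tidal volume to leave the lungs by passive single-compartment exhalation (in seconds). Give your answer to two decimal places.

1.94

Flow: 78 L/min ÷ 60 = 1.3 L/s.
R = (PIP − Pplat)/V̇ = (42.7 − 19.3) / 1.3 = 23.4/1.3 = 18.0 cmH2O·s/L.
C = Vt/(Pplat − PEEP) = 440.0 / (19.3 − 5) = 440.0/14.3 = 30.769 mL/cmH2O.
τ = R × C = 18.0 × 0.03077 L/cmH2O = 0.5539 s.
t = −τ·ln(1 − 0.97) = −0.5539·ln(0.03) = 1.942 s.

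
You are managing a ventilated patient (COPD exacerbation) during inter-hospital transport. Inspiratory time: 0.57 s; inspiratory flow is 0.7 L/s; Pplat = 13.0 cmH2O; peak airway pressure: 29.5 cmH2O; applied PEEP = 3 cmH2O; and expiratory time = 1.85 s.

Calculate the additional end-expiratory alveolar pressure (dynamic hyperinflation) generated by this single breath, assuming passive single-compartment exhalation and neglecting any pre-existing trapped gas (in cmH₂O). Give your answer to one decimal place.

Vt = flow × Ti = 0.7 L/s × 0.57 s × 1000 mL/L = 399.0 mL.
R = (PIP − Pplat)/V̇ = (29.5 − 13.0) / 0.7 = 16.5/0.7 = 23.571 cmH2O·s/L.
C = Vt/(Pplat − PEEP) = 399.0 / (13.0 − 3) = 399.0/10.0 = 39.9 mL/cmH2O.
τ = R × C = 23.571 × 0.0399 L/cmH2O = 0.9405 s.
Fraction remaining = e^(−Te/τ) = e^(−1.85/0.9405) = 0.1399; trapped volume = 399.0 × 0.1399 = 55.82 mL.
Additional alveolar pressure from trapping ≈ V_trapped / C = 55.82 / 39.9 = 1.399 cmH2O.

1.4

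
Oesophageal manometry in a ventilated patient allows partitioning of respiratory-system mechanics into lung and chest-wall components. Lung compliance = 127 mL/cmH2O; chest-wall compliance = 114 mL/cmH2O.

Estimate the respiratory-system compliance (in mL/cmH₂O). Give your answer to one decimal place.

60.1

Lung and chest wall are elastances in series: 1/Crs = 1/CL + 1/Ccw.
1/Crs = 1/127 + 1/114 = 0.01665.
Crs = 60.06 mL/cmH2O.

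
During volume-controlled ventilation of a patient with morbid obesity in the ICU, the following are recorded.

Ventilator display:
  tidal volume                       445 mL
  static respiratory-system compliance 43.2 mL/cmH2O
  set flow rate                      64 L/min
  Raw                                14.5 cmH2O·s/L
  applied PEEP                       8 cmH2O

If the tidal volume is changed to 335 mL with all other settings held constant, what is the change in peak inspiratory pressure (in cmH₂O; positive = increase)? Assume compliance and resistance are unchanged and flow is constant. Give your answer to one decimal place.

PIP = Vt/C + R·V̇ + PEEP (constant-flow equation of motion).
Only the elastic term changes: ΔPIP = ΔVt / C = (335 − 445) / 43.2 = -2.546 cmH2O.

-2.5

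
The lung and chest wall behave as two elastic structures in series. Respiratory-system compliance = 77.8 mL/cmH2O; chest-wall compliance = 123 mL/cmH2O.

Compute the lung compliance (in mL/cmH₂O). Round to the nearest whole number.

1/CL = 1/Crs − 1/Ccw.
1/CL = 1/77.8 − 1/123 = 0.004723.
CL = 211.73 mL/cmH2O.

212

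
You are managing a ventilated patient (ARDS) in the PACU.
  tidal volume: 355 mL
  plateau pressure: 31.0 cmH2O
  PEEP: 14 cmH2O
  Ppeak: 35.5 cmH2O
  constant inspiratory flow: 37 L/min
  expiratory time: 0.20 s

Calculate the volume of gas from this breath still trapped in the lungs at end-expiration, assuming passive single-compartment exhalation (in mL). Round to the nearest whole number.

96

Flow: 37 L/min ÷ 60 = 0.6167 L/s.
R = (PIP − Pplat)/V̇ = (35.5 − 31.0) / 0.6167 = 4.5/0.6167 = 7.297 cmH2O·s/L.
C = Vt/(Pplat − PEEP) = 355.0 / (31.0 − 14) = 355.0/17.0 = 20.882 mL/cmH2O.
τ = R × C = 7.297 × 0.02088 L/cmH2O = 0.1524 s.
Fraction remaining = e^(−Te/τ) = e^(−0.20/0.1524) = 0.2692.
Trapped volume = 355.0 × 0.2692 = 95.566 mL.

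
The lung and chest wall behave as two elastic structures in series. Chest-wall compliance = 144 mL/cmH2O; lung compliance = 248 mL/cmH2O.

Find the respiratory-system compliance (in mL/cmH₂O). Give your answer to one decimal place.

Lung and chest wall are elastances in series: 1/Crs = 1/CL + 1/Ccw.
1/Crs = 1/248 + 1/144 = 0.01098.
Crs = 91.075 mL/cmH2O.

91.1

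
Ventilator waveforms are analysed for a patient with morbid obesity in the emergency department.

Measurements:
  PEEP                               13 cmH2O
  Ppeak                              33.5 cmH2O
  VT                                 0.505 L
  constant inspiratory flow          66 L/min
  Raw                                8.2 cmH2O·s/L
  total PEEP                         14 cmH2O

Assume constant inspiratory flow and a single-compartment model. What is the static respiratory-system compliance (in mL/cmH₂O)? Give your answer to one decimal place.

Flow: 66 L/min ÷ 60 = 1.1 L/s.
Total PEEP = 14 cmH2O (set 13 + intrinsic 1); this is the baseline alveolar pressure.
Equation of motion (constant flow): PIP = Vt/C + R·V̇ + PEEP.
Vt/C = PIP − R·V̇ − PEEP = 33.5 − 8.2×1.1 − 14 = 33.5 − 9.02 − 14 = 10.48 cmH2O.
C = Vt / 10.48 = 505 / 10.48 = 48.187 mL/cmH2O.

48.2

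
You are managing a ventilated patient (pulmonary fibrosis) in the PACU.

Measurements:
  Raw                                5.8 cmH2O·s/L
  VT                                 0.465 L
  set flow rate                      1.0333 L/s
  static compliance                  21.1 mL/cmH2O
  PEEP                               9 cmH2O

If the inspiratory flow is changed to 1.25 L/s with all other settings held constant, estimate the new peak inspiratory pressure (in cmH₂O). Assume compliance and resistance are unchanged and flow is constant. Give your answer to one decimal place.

PIP = Vt/C + R·V̇ + PEEP (constant-flow equation of motion).
Only the resistive term changes: ΔPIP = R × ΔV̇ = 5.8 × (1.25 − 1.0333) = 5.8 × 0.2167 = 1.257 cmH2O.
Original PIP = 465/21.1 + 5.8×1.0333 + 9 = 37.031 cmH2O; new PIP = 37.031 + (1.257) = 38.288 cmH2O.

38.3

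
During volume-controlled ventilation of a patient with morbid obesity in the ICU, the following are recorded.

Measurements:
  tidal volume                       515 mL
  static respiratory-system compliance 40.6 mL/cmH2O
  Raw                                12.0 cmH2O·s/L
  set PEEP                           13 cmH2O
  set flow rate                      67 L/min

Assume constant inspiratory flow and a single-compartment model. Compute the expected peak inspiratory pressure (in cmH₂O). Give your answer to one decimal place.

Flow: 67 L/min ÷ 60 = 1.1167 L/s.
Equation of motion (constant flow): PIP = Vt/C + R·V̇ + PEEP.
PIP = 515/40.6 + 12.0×1.1167 + 13 = 12.685 + 13.4 + 13 = 39.085 cmH2O.

39.1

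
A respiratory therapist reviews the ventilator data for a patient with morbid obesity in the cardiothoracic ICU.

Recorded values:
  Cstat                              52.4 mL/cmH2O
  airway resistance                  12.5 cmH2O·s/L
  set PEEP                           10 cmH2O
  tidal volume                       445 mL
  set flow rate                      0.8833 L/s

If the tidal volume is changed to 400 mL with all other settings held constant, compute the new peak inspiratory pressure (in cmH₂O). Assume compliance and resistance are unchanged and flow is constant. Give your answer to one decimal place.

28.7

PIP = Vt/C + R·V̇ + PEEP (constant-flow equation of motion).
Only the elastic term changes: ΔPIP = ΔVt / C = (400 − 445) / 52.4 = -0.8588 cmH2O.
Original PIP = 445/52.4 + 12.5×0.8833 + 10 = 29.534 cmH2O; new PIP = 29.534 + (-0.8588) = 28.675 cmH2O.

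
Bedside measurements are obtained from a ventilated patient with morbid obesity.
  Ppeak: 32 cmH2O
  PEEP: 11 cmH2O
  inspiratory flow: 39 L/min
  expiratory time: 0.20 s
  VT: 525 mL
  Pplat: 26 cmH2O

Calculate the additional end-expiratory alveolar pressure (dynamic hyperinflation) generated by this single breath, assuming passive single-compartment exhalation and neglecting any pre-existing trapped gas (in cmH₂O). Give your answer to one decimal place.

Flow: 39 L/min ÷ 60 = 0.65 L/s.
R = (PIP − Pplat)/V̇ = (32 − 26) / 0.65 = 6.0/0.65 = 9.231 cmH2O·s/L.
C = Vt/(Pplat − PEEP) = 525.0 / (26 − 11) = 525.0/15.0 = 35.0 mL/cmH2O.
τ = R × C = 9.231 × 0.035 L/cmH2O = 0.3231 s.
Fraction remaining = e^(−Te/τ) = e^(−0.20/0.3231) = 0.5385; trapped volume = 525.0 × 0.5385 = 282.71 mL.
Additional alveolar pressure from trapping ≈ V_trapped / C = 282.71 / 35.0 = 8.077 cmH2O.

8.1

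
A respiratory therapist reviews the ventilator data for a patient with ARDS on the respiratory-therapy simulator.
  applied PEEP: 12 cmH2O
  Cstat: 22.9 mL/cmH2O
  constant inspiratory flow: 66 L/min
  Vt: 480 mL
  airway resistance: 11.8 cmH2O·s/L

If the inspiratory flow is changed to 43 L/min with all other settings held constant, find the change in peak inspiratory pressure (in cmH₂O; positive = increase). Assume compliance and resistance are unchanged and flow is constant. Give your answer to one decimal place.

-4.5

Flow: 66 L/min ÷ 60 = 1.1 L/s.
New flow: 43 L/min ÷ 60 = 0.7167 L/s.
PIP = Vt/C + R·V̇ + PEEP (constant-flow equation of motion).
Only the resistive term changes: ΔPIP = R × ΔV̇ = 11.8 × (0.7167 − 1.1) = 11.8 × -0.3833 = -4.523 cmH2O.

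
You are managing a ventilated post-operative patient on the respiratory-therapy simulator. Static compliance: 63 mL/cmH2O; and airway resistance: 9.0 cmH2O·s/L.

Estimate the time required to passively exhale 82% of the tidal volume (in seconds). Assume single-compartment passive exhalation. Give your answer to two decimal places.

τ = R × C = 9.0 × 63 mL/cmH2O = 9.0 × 0.063 L/cmH2O = 0.567 s.
Exhaled fraction f = 1 − e^(−t/τ) → t = −τ·ln(1 − f) = −0.567·ln(0.18) = 0.9723 s.

0.97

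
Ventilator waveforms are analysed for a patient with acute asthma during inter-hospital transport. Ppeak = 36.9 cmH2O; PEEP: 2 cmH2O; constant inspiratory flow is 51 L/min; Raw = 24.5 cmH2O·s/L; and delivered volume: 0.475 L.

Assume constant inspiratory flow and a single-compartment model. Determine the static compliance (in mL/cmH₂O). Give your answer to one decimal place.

Flow: 51 L/min ÷ 60 = 0.85 L/s.
Equation of motion (constant flow): PIP = Vt/C + R·V̇ + PEEP.
Vt/C = PIP − R·V̇ − PEEP = 36.9 − 24.5×0.85 − 2 = 36.9 − 20.825 − 2 = 14.075 cmH2O.
C = Vt / 14.075 = 475 / 14.075 = 33.748 mL/cmH2O.

33.7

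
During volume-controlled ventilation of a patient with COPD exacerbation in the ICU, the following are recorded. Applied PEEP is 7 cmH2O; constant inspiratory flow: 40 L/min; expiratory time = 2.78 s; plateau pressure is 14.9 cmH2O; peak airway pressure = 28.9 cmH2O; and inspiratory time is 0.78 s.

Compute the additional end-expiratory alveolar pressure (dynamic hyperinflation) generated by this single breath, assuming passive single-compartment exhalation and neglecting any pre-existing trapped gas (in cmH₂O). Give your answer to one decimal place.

Flow: 40 L/min ÷ 60 = 0.6667 L/s.
Vt = flow × Ti = 0.6667 L/s × 0.78 s × 1000 mL/L = 520.03 mL.
R = (PIP − Pplat)/V̇ = (28.9 − 14.9) / 0.6667 = 14.0/0.6667 = 20.999 cmH2O·s/L.
C = Vt/(Pplat − PEEP) = 520.03 / (14.9 − 7) = 520.03/7.9 = 65.827 mL/cmH2O.
τ = R × C = 20.999 × 0.06583 L/cmH2O = 1.382 s.
Fraction remaining = e^(−Te/τ) = e^(−2.78/1.382) = 0.1338; trapped volume = 520.03 × 0.1338 = 69.58 mL.
Additional alveolar pressure from trapping ≈ V_trapped / C = 69.58 / 65.827 = 1.057 cmH2O.

1.1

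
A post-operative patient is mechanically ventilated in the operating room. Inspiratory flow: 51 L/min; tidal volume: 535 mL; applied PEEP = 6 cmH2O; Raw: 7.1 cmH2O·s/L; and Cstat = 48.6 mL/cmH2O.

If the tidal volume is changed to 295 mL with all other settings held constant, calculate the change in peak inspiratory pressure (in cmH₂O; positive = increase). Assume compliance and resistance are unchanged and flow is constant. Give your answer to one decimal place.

PIP = Vt/C + R·V̇ + PEEP (constant-flow equation of motion).
Only the elastic term changes: ΔPIP = ΔVt / C = (295 − 535) / 48.6 = -4.938 cmH2O.

-4.9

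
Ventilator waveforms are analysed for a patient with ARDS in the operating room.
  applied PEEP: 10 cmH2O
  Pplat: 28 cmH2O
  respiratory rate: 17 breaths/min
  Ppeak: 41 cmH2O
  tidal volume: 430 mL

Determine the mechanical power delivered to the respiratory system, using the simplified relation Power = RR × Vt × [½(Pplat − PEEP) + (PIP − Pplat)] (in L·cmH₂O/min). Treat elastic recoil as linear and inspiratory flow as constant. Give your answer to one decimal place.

160.8

Per-breath work = Vt × [½(Pplat−PEEP) + (PIP−Pplat)] = 0.430 × [0.5×18.0 + 13.0] = 0.430 × 22.0 = 9.46 L·cmH2O.
Power = 17 × 9.46 = 160.82 L·cmH2O/min.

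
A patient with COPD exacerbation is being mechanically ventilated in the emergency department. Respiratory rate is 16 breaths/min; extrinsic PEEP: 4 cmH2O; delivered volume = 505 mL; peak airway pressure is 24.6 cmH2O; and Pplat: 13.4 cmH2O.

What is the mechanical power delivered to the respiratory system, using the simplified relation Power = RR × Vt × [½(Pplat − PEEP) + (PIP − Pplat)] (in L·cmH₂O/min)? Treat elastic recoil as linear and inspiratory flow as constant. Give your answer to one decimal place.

128.5

Per-breath work = Vt × [½(Pplat−PEEP) + (PIP−Pplat)] = 0.505 × [0.5×9.4 + 11.2] = 0.505 × 15.9 = 8.03 L·cmH2O.
Power = 16 × 8.03 = 128.48 L·cmH2O/min.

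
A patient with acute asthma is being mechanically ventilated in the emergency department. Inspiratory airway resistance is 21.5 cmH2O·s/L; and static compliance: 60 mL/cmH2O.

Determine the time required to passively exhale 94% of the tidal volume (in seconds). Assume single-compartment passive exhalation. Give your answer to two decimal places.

τ = R × C = 21.5 × 60 mL/cmH2O = 21.5 × 0.060 L/cmH2O = 1.29 s.
Exhaled fraction f = 1 − e^(−t/τ) → t = −τ·ln(1 − f) = −1.29·ln(0.06) = 3.629 s.

3.63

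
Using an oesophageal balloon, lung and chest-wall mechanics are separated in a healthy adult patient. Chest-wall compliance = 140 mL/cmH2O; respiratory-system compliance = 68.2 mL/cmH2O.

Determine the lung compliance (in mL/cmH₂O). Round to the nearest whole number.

1/CL = 1/Crs − 1/Ccw.
1/CL = 1/68.2 − 1/140 = 0.00752.
CL = 132.98 mL/cmH2O.

133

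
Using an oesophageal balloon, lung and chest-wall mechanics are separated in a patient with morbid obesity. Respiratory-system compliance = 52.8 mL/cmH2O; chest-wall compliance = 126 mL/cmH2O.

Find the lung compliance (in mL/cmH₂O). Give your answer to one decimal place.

1/CL = 1/Crs − 1/Ccw.
1/CL = 1/52.8 − 1/126 = 0.011.
CL = 90.909 mL/cmH2O.

90.9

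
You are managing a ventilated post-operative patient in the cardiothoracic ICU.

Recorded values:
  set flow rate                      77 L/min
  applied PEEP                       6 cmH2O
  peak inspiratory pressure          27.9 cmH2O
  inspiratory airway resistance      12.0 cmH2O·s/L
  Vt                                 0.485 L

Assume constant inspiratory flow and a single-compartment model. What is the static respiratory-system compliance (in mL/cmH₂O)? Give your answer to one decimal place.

74.6

Flow: 77 L/min ÷ 60 = 1.2833 L/s.
Equation of motion (constant flow): PIP = Vt/C + R·V̇ + PEEP.
Vt/C = PIP − R·V̇ − PEEP = 27.9 − 12.0×1.2833 − 6 = 27.9 − 15.4 − 6 = 6.5 cmH2O.
C = Vt / 6.5 = 485 / 6.5 = 74.615 mL/cmH2O.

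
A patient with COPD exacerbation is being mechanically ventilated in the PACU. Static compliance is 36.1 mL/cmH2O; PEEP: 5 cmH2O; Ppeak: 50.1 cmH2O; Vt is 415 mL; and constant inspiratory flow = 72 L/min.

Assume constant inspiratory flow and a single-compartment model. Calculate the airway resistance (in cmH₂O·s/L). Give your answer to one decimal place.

Flow: 72 L/min ÷ 60 = 1.2 L/s.
Equation of motion (constant flow): PIP = Vt/C + R·V̇ + PEEP.
R·V̇ = PIP − Vt/C − PEEP = 50.1 − 415/36.1 − 5 = 50.1 − 11.496 − 5 = 33.604 cmH2O.
R = 33.604 / 1.2 = 28.003 cmH2O·s/L.

28.0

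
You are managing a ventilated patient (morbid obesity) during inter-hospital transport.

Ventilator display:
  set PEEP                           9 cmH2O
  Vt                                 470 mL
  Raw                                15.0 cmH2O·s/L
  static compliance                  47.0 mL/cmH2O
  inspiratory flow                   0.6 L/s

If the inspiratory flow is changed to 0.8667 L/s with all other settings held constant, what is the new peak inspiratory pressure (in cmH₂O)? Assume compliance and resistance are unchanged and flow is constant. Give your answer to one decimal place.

32.0

PIP = Vt/C + R·V̇ + PEEP (constant-flow equation of motion).
Only the resistive term changes: ΔPIP = R × ΔV̇ = 15.0 × (0.8667 − 0.6) = 15.0 × 0.2667 = 4.001 cmH2O.
Original PIP = 470/47.0 + 15.0×0.6 + 9 = 28.0 cmH2O; new PIP = 28.0 + (4.001) = 32.001 cmH2O.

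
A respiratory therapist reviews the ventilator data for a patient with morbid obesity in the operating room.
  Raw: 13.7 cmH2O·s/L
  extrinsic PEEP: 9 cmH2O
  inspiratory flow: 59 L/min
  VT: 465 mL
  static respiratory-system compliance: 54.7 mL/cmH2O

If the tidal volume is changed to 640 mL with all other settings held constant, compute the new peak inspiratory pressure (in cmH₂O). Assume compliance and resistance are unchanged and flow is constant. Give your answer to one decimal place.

34.2

Flow: 59 L/min ÷ 60 = 0.9833 L/s.
PIP = Vt/C + R·V̇ + PEEP (constant-flow equation of motion).
Only the elastic term changes: ΔPIP = ΔVt / C = (640 − 465) / 54.7 = 3.199 cmH2O.
Original PIP = 465/54.7 + 13.7×0.9833 + 9 = 30.972 cmH2O; new PIP = 30.972 + (3.199) = 34.171 cmH2O.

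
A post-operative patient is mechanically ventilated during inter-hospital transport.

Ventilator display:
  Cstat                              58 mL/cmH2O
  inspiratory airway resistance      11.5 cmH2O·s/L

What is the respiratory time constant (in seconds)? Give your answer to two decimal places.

0.67

τ = R × C = 11.5 × 58 mL/cmH2O = 11.5 × 0.058 L/cmH2O = 0.667 s.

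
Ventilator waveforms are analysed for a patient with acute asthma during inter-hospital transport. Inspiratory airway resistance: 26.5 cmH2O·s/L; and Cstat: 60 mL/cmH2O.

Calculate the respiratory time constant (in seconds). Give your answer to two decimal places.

1.59

τ = R × C = 26.5 × 60 mL/cmH2O = 26.5 × 0.060 L/cmH2O = 1.59 s.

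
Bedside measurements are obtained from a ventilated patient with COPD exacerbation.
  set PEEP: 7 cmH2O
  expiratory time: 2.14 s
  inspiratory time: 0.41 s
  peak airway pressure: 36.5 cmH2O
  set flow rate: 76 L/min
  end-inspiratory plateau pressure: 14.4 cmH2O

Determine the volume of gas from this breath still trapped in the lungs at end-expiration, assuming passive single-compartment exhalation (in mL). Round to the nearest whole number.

Flow: 76 L/min ÷ 60 = 1.2667 L/s.
Vt = flow × Ti = 1.2667 L/s × 0.41 s × 1000 mL/L = 519.35 mL.
R = (PIP − Pplat)/V̇ = (36.5 − 14.4) / 1.2667 = 22.1/1.2667 = 17.447 cmH2O·s/L.
C = Vt/(Pplat − PEEP) = 519.35 / (14.4 − 7) = 519.35/7.4 = 70.182 mL/cmH2O.
τ = R × C = 17.447 × 0.07018 L/cmH2O = 1.224 s.
Fraction remaining = e^(−Te/τ) = e^(−2.14/1.224) = 0.1741.
Trapped volume = 519.35 × 0.1741 = 90.419 mL.

90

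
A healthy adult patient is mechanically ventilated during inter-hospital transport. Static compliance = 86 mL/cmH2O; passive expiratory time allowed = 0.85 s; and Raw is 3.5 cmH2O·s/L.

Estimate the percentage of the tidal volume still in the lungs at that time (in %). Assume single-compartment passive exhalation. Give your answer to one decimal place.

5.9

τ = R × C = 3.5 × 86 mL/cmH2O = 3.5 × 0.086 L/cmH2O = 0.301 s.
Passive exhalation: V(t)/V₀ = e^(−t/τ) = e^(−0.85/0.301) = 0.05937.
Fraction remaining = 0.05937 → 5.937%.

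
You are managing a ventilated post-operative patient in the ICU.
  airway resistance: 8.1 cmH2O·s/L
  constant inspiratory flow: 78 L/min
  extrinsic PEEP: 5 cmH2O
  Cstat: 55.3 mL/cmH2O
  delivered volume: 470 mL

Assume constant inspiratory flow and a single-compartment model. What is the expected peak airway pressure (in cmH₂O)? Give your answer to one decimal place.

Flow: 78 L/min ÷ 60 = 1.3 L/s.
Equation of motion (constant flow): PIP = Vt/C + R·V̇ + PEEP.
PIP = 470/55.3 + 8.1×1.3 + 5 = 8.499 + 10.53 + 5 = 24.029 cmH2O.

24.0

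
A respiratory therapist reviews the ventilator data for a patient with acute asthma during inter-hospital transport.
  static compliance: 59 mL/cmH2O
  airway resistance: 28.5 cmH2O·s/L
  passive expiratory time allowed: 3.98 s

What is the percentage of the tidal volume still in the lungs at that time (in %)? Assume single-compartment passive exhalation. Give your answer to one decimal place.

τ = R × C = 28.5 × 59 mL/cmH2O = 28.5 × 0.059 L/cmH2O = 1.682 s.
Passive exhalation: V(t)/V₀ = e^(−t/τ) = e^(−3.98/1.682) = 0.09383.
Fraction remaining = 0.09383 → 9.383%.

9.4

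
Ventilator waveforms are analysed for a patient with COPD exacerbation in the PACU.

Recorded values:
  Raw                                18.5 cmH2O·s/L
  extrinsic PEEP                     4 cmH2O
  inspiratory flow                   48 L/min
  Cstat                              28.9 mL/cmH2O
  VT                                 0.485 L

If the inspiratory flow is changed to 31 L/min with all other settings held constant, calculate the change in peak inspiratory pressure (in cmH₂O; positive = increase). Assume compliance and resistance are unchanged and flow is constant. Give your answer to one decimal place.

-5.2

Flow: 48 L/min ÷ 60 = 0.8 L/s.
New flow: 31 L/min ÷ 60 = 0.5167 L/s.
PIP = Vt/C + R·V̇ + PEEP (constant-flow equation of motion).
Only the resistive term changes: ΔPIP = R × ΔV̇ = 18.5 × (0.5167 − 0.8) = 18.5 × -0.2833 = -5.241 cmH2O.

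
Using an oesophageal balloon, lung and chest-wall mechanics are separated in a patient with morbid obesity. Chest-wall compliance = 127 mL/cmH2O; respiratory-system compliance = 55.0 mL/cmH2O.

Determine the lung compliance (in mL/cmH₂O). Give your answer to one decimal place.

97.0

1/CL = 1/Crs − 1/Ccw.
1/CL = 1/55.0 − 1/127 = 0.01031.
CL = 96.993 mL/cmH2O.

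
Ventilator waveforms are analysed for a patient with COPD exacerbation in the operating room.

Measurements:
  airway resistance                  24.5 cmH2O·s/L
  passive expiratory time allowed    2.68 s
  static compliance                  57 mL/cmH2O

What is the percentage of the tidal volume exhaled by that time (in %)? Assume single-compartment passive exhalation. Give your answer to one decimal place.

85.3

τ = R × C = 24.5 × 57 mL/cmH2O = 24.5 × 0.057 L/cmH2O = 1.397 s.
Passive exhalation: V(t)/V₀ = e^(−t/τ) = e^(−2.68/1.397) = 0.1468.
Fraction exhaled = 1 − 0.1468 = 0.8532 → 85.32%.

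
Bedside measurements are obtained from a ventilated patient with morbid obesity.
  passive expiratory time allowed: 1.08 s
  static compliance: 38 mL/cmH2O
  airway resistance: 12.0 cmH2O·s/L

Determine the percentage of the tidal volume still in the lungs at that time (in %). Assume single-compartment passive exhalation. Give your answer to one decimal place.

τ = R × C = 12.0 × 38 mL/cmH2O = 12.0 × 0.038 L/cmH2O = 0.456 s.
Passive exhalation: V(t)/V₀ = e^(−t/τ) = e^(−1.08/0.456) = 0.09363.
Fraction remaining = 0.09363 → 9.363%.

9.4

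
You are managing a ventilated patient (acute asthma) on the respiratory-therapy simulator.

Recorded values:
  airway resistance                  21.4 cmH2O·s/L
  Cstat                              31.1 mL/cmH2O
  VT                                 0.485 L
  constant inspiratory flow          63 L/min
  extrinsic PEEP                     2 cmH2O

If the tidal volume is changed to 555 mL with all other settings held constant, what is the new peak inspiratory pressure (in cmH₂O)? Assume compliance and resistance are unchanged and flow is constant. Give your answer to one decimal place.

42.3

Flow: 63 L/min ÷ 60 = 1.05 L/s.
PIP = Vt/C + R·V̇ + PEEP (constant-flow equation of motion).
Only the elastic term changes: ΔPIP = ΔVt / C = (555 − 485) / 31.1 = 2.251 cmH2O.
Original PIP = 485/31.1 + 21.4×1.05 + 2 = 40.065 cmH2O; new PIP = 40.065 + (2.251) = 42.316 cmH2O.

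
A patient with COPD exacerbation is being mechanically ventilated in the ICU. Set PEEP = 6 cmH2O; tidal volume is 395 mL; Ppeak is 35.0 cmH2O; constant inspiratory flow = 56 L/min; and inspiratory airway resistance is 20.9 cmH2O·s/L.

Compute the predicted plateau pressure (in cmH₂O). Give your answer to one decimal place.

Flow: 56 L/min ÷ 60 = 0.9333 L/s.
Pplat = PIP − Raw × flow = 35.0 − 20.9 × 0.9333 = 35.0 − 19.506 = 15.494 cmH2O.

15.5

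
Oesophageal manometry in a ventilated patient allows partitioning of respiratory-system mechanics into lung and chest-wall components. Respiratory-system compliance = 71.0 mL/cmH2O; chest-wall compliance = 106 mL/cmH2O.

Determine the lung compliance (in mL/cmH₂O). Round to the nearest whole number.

1/CL = 1/Crs − 1/Ccw.
1/CL = 1/71.0 − 1/106 = 0.004651.
CL = 215.01 mL/cmH2O.

215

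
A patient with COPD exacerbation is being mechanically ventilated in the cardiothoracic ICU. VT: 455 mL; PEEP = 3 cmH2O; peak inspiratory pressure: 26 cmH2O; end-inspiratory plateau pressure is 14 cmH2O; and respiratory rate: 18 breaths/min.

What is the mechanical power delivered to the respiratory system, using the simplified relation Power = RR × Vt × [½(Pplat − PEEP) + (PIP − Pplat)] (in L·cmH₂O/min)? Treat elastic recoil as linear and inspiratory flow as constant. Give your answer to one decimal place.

Per-breath work = Vt × [½(Pplat−PEEP) + (PIP−Pplat)] = 0.455 × [0.5×11.0 + 12.0] = 0.455 × 17.5 = 7.963 L·cmH2O.
Power = 18 × 7.963 = 143.33 L·cmH2O/min.

143.3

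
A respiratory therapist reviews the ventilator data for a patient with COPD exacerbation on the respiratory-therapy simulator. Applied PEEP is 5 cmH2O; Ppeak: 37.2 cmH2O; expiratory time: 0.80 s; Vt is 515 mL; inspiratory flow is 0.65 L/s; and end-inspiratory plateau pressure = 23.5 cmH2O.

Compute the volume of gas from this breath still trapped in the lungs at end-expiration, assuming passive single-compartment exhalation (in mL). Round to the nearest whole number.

R = (PIP − Pplat)/V̇ = (37.2 − 23.5) / 0.65 = 13.7/0.65 = 21.077 cmH2O·s/L.
C = Vt/(Pplat − PEEP) = 515.0 / (23.5 − 5) = 515.0/18.5 = 27.838 mL/cmH2O.
τ = R × C = 21.077 × 0.02784 L/cmH2O = 0.5868 s.
Fraction remaining = e^(−Te/τ) = e^(−0.80/0.5868) = 0.2558.
Trapped volume = 515.0 × 0.2558 = 131.74 mL.

132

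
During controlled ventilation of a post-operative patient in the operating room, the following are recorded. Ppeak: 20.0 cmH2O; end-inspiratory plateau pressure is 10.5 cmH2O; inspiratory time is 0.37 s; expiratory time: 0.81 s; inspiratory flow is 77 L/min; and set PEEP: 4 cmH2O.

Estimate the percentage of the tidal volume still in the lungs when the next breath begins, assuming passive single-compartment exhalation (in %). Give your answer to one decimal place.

22.4

Flow: 77 L/min ÷ 60 = 1.2833 L/s.
Vt = flow × Ti = 1.2833 L/s × 0.37 s × 1000 mL/L = 474.82 mL.
R = (PIP − Pplat)/V̇ = (20.0 − 10.5) / 1.2833 = 9.5/1.2833 = 7.403 cmH2O·s/L.
C = Vt/(Pplat − PEEP) = 474.82 / (10.5 − 4) = 474.82/6.5 = 73.049 mL/cmH2O.
τ = R × C = 7.403 × 0.07305 L/cmH2O = 0.5408 s.
Fraction remaining at end-expiration = e^(−Te/τ) = e^(−0.81/0.5408) = 0.2236 → 22.36%.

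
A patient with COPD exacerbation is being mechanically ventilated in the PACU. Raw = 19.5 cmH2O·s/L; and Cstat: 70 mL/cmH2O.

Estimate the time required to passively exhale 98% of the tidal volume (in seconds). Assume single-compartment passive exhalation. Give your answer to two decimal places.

5.34

τ = R × C = 19.5 × 70 mL/cmH2O = 19.5 × 0.070 L/cmH2O = 1.365 s.
Exhaled fraction f = 1 − e^(−t/τ) → t = −τ·ln(1 − f) = −1.365·ln(0.02) = 5.34 s.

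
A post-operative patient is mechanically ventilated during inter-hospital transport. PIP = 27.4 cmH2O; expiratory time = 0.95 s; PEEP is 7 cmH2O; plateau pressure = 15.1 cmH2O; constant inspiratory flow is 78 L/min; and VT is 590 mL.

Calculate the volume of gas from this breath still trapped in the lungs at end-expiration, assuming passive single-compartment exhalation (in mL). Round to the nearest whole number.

149

Flow: 78 L/min ÷ 60 = 1.3 L/s.
R = (PIP − Pplat)/V̇ = (27.4 − 15.1) / 1.3 = 12.3/1.3 = 9.462 cmH2O·s/L.
C = Vt/(Pplat − PEEP) = 590.0 / (15.1 − 7) = 590.0/8.1 = 72.84 mL/cmH2O.
τ = R × C = 9.462 × 0.07284 L/cmH2O = 0.6892 s.
Fraction remaining = e^(−Te/τ) = e^(−0.95/0.6892) = 0.252.
Trapped volume = 590.0 × 0.252 = 148.68 mL.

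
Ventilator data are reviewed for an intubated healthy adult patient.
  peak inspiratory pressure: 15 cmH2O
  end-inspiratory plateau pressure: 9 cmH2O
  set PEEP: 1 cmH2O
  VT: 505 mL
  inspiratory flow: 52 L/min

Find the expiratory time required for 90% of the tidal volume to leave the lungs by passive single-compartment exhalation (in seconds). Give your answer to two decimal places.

1.01

Flow: 52 L/min ÷ 60 = 0.8667 L/s.
R = (PIP − Pplat)/V̇ = (15 − 9) / 0.8667 = 6.0/0.8667 = 6.923 cmH2O·s/L.
C = Vt/(Pplat − PEEP) = 505.0 / (9 − 1) = 505.0/8.0 = 63.125 mL/cmH2O.
τ = R × C = 6.923 × 0.06313 L/cmH2O = 0.437 s.
t = −τ·ln(1 − 0.90) = −0.437·ln(0.1) = 1.006 s.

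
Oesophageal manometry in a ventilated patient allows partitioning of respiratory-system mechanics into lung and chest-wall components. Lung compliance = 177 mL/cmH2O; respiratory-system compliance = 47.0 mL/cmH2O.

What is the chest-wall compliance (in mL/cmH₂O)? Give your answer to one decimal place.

64.0

1/Ccw = 1/Crs − 1/CL.
1/Ccw = 1/47.0 − 1/177 = 0.01563.
Ccw = 63.98 mL/cmH2O.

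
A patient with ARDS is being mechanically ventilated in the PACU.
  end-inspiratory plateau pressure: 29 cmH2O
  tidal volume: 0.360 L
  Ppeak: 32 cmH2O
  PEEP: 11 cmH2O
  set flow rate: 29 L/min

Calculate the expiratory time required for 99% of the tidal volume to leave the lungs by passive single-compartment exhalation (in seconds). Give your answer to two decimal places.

0.57

Flow: 29 L/min ÷ 60 = 0.4833 L/s.
R = (PIP − Pplat)/V̇ = (32 − 29) / 0.4833 = 3.0/0.4833 = 6.207 cmH2O·s/L.
C = Vt/(Pplat − PEEP) = 360.0 / (29 − 11) = 360.0/18.0 = 20.0 mL/cmH2O.
τ = R × C = 6.207 × 0.02 L/cmH2O = 0.1241 s.
t = −τ·ln(1 − 0.99) = −0.1241·ln(0.01) = 0.5715 s.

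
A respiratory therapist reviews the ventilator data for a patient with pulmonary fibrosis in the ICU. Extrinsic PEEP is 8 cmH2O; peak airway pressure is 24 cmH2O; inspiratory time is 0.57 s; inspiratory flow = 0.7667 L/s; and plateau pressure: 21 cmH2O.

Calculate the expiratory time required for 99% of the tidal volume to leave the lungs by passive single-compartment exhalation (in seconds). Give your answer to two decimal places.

0.61

Vt = flow × Ti = 0.7667 L/s × 0.57 s × 1000 mL/L = 437.02 mL.
R = (PIP − Pplat)/V̇ = (24 − 21) / 0.7667 = 3.0/0.7667 = 3.913 cmH2O·s/L.
C = Vt/(Pplat − PEEP) = 437.02 / (21 − 8) = 437.02/13.0 = 33.617 mL/cmH2O.
τ = R × C = 3.913 × 0.03362 L/cmH2O = 0.1316 s.
t = −τ·ln(1 − 0.99) = −0.1316·ln(0.01) = 0.606 s.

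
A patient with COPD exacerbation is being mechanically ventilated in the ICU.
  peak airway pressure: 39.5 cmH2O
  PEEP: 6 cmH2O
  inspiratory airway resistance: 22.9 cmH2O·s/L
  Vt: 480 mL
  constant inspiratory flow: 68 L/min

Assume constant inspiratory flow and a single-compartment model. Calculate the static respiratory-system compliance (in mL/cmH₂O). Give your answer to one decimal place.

Flow: 68 L/min ÷ 60 = 1.1333 L/s.
Equation of motion (constant flow): PIP = Vt/C + R·V̇ + PEEP.
Vt/C = PIP − R·V̇ − PEEP = 39.5 − 22.9×1.1333 − 6 = 39.5 − 25.953 − 6 = 7.547 cmH2O.
C = Vt / 7.547 = 480 / 7.547 = 63.601 mL/cmH2O.

63.6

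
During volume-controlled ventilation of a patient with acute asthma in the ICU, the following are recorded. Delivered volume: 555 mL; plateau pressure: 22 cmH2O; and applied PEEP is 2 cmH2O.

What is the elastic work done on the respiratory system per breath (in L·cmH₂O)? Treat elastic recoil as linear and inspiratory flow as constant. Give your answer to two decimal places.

Elastic work ≈ ½ × (Pplat − PEEP) × Vt = 0.5 × (22 − 2) × 0.555 L = 0.5 × 20.0 × 0.555 = 5.55 L·cmH2O.

5.55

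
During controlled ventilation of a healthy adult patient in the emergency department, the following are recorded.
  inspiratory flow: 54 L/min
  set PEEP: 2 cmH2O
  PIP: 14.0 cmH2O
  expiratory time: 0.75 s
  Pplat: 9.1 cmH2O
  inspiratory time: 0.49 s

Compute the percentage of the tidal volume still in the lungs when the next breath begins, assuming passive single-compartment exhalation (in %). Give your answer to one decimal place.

Flow: 54 L/min ÷ 60 = 0.9 L/s.
Vt = flow × Ti = 0.9 L/s × 0.49 s × 1000 mL/L = 441.0 mL.
R = (PIP − Pplat)/V̇ = (14.0 − 9.1) / 0.9 = 4.9/0.9 = 5.444 cmH2O·s/L.
C = Vt/(Pplat − PEEP) = 441.0 / (9.1 − 2) = 441.0/7.1 = 62.113 mL/cmH2O.
τ = R × C = 5.444 × 0.06211 L/cmH2O = 0.3381 s.
Fraction remaining at end-expiration = e^(−Te/τ) = e^(−0.75/0.3381) = 0.1088 → 10.88%.

10.9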